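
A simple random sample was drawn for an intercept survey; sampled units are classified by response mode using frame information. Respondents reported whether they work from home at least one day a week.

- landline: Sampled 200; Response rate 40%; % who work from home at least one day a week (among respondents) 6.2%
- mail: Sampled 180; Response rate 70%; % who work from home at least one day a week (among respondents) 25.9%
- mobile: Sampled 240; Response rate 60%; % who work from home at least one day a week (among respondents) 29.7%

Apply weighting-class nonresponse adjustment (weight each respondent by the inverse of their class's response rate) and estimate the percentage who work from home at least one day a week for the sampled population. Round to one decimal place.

21.0%

With weight = n_sampled/n_responded per class, the weighted class total is n_sampled:
  landline: 200 × 6.2 = 1240
  mail: 180 × 25.9 = 4662
  mobile: 240 × 29.7 = 7128
Adjusted estimate = 13,030 / 620 = 21.0161 → 21.0%.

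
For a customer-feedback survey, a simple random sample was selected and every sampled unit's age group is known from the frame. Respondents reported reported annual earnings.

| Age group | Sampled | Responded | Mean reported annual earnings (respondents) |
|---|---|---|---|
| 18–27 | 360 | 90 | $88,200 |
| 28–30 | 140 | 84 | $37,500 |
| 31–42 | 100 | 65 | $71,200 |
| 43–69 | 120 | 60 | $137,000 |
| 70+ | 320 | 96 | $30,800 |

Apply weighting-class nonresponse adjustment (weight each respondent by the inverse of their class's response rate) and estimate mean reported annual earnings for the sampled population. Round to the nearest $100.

$67,700

Response rates by class: 18–27 90/360 = 25%, 28–30 84/140 = 60%, 31–42 65/100 = 65%, 43–69 60/120 = 50%, 70+ 96/320 = 30%.
Inverse-response-rate weighting restores each class to its sampled count, so class totals weight by n_sampled:
  18–27: 360 × 88,200 = 31,752,000
  28–30: 140 × 37,500 = 5,250,000
  31–42: 100 × 71,200 = 7,120,000
  43–69: 120 × 137,000 = 16,440,000
  70+: 320 × 30,800 = 9,856,000
Adjusted estimate = 70,418,000 / 1,040 = 67709.6 → $67,700.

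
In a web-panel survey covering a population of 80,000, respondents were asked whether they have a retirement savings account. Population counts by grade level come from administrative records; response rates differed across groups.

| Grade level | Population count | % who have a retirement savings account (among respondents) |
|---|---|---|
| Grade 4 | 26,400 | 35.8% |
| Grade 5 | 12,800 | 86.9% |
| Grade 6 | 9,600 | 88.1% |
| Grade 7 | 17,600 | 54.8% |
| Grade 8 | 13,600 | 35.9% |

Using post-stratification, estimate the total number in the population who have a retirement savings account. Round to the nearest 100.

Estimated count per cell = population count × respondent percentage:
  Grade 4: 26,400 × 35.8% = 9451.2
  Grade 5: 12,800 × 86.9% = 11123.2
  Grade 6: 9,600 × 88.1% = 8457.6
  Grade 7: 17,600 × 54.8% = 9644.8
  Grade 8: 13,600 × 35.9% = 4882.4
Estimated total = 43559.2 → 43,600.

43,600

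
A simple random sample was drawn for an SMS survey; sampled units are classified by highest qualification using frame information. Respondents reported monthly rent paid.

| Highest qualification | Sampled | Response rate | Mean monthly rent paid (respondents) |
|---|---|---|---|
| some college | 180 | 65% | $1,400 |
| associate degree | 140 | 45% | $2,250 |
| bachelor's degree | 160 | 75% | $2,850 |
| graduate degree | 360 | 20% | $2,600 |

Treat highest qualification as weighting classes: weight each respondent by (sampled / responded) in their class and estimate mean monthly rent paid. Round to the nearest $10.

$2,330

Inverse-response-rate weighting restores each class to its sampled count, so class totals weight by n_sampled:
  some college: 180 × 1400 = 252,000
  associate degree: 140 × 2250 = 315,000
  bachelor's degree: 160 × 2850 = 456,000
  graduate degree: 360 × 2600 = 936,000
Adjusted estimate = 1,959,000 / 840 = 2332.14 → $2,330.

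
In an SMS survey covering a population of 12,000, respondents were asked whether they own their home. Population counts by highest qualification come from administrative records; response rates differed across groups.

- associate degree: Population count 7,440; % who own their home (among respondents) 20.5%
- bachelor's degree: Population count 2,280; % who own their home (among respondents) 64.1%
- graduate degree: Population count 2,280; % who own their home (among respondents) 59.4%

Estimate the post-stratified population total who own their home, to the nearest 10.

Each cell contributes its population count × the respondent rate:
  associate degree: 7,440 × 20.5% = 1525.2
  bachelor's degree: 2,280 × 64.1% = 1461.48
  graduate degree: 2,280 × 59.4% = 1354.32
Estimated total = 4341 → 4,340.

4,340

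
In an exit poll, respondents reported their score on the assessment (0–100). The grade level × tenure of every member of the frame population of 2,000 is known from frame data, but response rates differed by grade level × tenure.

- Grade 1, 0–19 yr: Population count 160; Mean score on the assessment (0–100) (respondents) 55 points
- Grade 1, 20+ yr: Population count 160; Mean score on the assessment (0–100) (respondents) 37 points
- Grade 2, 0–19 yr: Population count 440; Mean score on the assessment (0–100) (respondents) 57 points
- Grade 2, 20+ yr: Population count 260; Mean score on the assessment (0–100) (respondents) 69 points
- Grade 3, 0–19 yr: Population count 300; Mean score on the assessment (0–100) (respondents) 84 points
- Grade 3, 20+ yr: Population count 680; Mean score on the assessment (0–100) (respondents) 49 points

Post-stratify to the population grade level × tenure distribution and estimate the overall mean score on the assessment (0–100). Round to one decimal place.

Post-stratification weights by population share, not respondent share:
  Grade 1, 0–19 yr: (160/2,000) × 55 = 4.4
  Grade 1, 20+ yr: (160/2,000) × 37 = 2.96
  Grade 2, 0–19 yr: (440/2,000) × 57 = 12.54
  Grade 2, 20+ yr: (260/2,000) × 69 = 8.97
  Grade 3, 0–19 yr: (300/2,000) × 84 = 12.6
  Grade 3, 20+ yr: (680/2,000) × 49 = 16.66
Post-stratified estimate = 58.13 → 58.1.

58.1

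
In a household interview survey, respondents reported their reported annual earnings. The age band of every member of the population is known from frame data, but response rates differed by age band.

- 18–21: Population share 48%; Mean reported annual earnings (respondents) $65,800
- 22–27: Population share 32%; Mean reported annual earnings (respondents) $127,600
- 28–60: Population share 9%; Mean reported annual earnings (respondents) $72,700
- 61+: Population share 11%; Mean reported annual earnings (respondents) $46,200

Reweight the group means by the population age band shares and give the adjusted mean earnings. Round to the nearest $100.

$84,000

Each cell contributes population-share × respondent value:
  18–21: 0.48 × 65,800 = 31,584
  22–27: 0.32 × 127,600 = 40,832
  28–60: 0.09 × 72,700 = 6543
  61+: 0.11 × 46,200 = 5082
Post-stratified estimate = 84,041 → $84,000.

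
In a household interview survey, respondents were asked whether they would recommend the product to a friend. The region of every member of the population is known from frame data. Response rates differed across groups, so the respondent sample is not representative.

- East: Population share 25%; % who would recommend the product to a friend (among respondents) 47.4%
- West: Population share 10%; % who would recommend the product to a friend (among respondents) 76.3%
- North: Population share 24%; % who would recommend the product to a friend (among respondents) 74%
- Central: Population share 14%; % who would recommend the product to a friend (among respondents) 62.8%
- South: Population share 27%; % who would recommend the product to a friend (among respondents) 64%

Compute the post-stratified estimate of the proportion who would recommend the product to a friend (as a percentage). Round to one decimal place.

Each cell contributes population-share × respondent value:
  East: 0.25 × 47.4 = 11.85
  West: 0.1 × 76.3 = 7.63
  North: 0.24 × 74 = 17.76
  Central: 0.14 × 62.8 = 8.792
  South: 0.27 × 64 = 17.28
Post-stratified estimate = 63.312 → 63.3%.

63.3%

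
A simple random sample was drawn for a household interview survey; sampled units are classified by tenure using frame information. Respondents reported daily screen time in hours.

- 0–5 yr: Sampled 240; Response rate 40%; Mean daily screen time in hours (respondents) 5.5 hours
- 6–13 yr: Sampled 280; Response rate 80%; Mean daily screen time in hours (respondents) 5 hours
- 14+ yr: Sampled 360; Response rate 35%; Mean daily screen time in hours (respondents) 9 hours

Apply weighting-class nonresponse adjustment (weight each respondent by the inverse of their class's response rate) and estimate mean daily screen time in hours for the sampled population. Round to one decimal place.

6.8

Weighting each respondent by the inverse class response rate inflates each class back to its sampled size, so the class weight is n_sampled:
  0–5 yr: 240 × 5.5 = 1320
  6–13 yr: 280 × 5 = 1400
  14+ yr: 360 × 9 = 3240
Adjusted estimate = 5960 / 880 = 6.77273 → 6.8.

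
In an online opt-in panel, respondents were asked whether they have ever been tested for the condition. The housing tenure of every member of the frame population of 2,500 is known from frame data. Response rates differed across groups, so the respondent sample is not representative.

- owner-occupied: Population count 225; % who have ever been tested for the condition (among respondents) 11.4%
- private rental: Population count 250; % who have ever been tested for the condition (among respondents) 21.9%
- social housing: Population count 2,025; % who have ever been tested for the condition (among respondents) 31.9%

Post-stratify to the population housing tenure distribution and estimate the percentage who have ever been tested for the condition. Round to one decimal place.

29.1%

Each cell contributes population-share × respondent value:
  owner-occupied: (225/2,500) × 11.4 = 1.026
  private rental: (250/2,500) × 21.9 = 2.19
  social housing: (2,025/2,500) × 31.9 = 25.839
Post-stratified estimate = 29.055 → 29.1%.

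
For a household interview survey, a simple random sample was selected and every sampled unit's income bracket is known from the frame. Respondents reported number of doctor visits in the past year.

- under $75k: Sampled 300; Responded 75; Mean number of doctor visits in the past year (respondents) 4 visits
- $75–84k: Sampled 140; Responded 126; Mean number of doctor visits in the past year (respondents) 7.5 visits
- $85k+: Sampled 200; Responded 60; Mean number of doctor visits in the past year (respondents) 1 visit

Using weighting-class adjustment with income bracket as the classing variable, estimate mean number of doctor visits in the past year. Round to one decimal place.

3.8

Class response rates: under $75k 75/300 = 25%, $75–84k 126/140 = 90%, $85k+ 60/200 = 30%.
Inverse-response-rate weighting restores each class to its sampled count, so class totals weight by n_sampled:
  under $75k: 300 × 4 = 1200
  $75–84k: 140 × 7.5 = 1050
  $85k+: 200 × 1 = 200
Adjusted estimate = 2450 / 640 = 3.82812 → 3.8.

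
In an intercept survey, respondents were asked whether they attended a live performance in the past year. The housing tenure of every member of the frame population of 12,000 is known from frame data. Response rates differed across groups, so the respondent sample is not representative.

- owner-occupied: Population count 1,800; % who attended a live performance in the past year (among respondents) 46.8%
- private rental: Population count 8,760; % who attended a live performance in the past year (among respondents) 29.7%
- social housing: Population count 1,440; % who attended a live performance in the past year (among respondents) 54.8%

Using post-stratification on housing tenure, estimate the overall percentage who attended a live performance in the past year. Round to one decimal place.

Reweight to the known housing tenure distribution:
  owner-occupied: (1,800/12,000) × 46.8 = 7.02
  private rental: (8,760/12,000) × 29.7 = 21.681
  social housing: (1,440/12,000) × 54.8 = 6.576
Post-stratified estimate = 35.277 → 35.3%.

35.3%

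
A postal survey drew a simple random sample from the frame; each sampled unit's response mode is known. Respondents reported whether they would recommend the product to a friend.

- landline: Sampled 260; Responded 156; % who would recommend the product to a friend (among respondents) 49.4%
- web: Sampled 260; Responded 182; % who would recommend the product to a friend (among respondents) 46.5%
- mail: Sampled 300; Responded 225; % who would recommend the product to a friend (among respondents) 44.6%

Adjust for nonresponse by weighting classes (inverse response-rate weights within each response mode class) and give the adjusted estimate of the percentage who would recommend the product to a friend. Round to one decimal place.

46.7%

Response rates by class: landline 156/260 = 60%, web 182/260 = 70%, mail 225/300 = 75%.
With weight = n_sampled/n_responded per class, the weighted class total is n_sampled:
  landline: 260 × 49.4 = 12,844
  web: 260 × 46.5 = 12,090
  mail: 300 × 44.6 = 13,380
Adjusted estimate = 38,314 / 820 = 46.7244 → 46.7%.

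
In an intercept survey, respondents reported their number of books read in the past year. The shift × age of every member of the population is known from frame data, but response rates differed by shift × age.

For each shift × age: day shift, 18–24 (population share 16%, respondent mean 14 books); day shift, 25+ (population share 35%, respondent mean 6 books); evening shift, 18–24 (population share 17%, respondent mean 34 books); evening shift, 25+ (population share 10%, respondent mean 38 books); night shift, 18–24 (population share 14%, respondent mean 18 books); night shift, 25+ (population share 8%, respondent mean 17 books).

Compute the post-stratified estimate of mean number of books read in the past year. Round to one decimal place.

17.8

Post-stratification weights by population share, not respondent share:
  day shift, 18–24: 0.16 × 14 = 2.24
  day shift, 25+: 0.35 × 6 = 2.1
  evening shift, 18–24: 0.17 × 34 = 5.78
  evening shift, 25+: 0.1 × 38 = 3.8
  night shift, 18–24: 0.14 × 18 = 2.52
  night shift, 25+: 0.08 × 17 = 1.36
Post-stratified estimate = 17.8 → 17.8.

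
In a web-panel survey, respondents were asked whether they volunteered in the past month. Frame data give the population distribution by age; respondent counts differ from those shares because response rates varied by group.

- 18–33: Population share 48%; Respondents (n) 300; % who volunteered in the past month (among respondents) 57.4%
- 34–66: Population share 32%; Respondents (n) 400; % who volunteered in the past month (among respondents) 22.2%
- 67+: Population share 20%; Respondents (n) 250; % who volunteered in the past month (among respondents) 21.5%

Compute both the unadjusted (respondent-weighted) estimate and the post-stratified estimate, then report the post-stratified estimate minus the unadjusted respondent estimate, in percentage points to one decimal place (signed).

Unadjusted (pooled respondent) estimate weights by respondent counts:
  (300/950)×57.4 + (400/950)×22.2 + (250/950)×21.5 = 33.1316%
Post-stratified estimate weights by population shares:
  0.48×57.4 + 0.32×22.2 + 0.2×21.5 = 38.956%
Difference = 38.956 − 33.1316 = 5.8244 pp.

+5.8 percentage points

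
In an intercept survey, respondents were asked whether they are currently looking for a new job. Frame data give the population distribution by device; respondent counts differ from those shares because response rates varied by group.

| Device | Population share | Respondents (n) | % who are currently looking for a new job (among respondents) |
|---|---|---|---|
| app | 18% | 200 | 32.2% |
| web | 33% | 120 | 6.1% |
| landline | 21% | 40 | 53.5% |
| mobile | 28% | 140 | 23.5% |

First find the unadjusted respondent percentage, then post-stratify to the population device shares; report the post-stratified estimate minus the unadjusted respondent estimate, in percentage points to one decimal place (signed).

Unadjusted (pooled respondent) estimate weights by respondent counts:
  (200/500)×32.2 + (120/500)×6.1 + (40/500)×53.5 + (140/500)×23.5 = 25.204%
Reweighting by population device shares:
  0.18×32.2 + 0.33×6.1 + 0.21×53.5 + 0.28×23.5 = 25.624%
Difference = 25.624 − 25.204 = 0.42 pp.

+0.4 percentage points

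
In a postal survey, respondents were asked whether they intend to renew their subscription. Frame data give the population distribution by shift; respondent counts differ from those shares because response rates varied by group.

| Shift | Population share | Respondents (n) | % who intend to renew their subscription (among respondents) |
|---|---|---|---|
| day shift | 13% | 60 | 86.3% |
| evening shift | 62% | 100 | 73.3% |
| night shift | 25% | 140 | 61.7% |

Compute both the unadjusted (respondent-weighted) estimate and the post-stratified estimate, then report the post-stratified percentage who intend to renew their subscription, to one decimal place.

Unadjusted (pooled respondent) estimate weights by respondent counts:
  (60/300)×86.3 + (100/300)×73.3 + (140/300)×61.7 = 70.4867%
Post-stratifying to population shares instead:
  0.13×86.3 + 0.62×73.3 + 0.25×61.7 = 72.09%

72.1%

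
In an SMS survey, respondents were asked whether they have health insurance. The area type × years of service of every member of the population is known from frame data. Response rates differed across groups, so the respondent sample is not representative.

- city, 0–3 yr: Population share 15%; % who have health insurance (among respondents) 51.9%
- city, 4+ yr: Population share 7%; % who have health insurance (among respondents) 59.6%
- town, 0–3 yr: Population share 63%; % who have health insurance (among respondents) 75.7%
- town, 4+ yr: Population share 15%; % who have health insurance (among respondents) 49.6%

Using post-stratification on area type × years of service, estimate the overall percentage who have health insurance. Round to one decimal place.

Post-stratification weights by population share, not respondent share:
  city, 0–3 yr: 0.15 × 51.9 = 7.785
  city, 4+ yr: 0.07 × 59.6 = 4.172
  town, 0–3 yr: 0.63 × 75.7 = 47.691
  town, 4+ yr: 0.15 × 49.6 = 7.44
Post-stratified estimate = 67.088 → 67.1%.

67.1%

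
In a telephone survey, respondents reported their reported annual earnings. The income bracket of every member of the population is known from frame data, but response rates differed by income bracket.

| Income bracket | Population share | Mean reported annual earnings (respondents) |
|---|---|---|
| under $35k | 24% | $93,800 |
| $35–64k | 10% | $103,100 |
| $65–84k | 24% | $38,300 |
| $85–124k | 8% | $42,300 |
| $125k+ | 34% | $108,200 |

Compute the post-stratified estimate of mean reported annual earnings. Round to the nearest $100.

Post-stratification weights by population share, not respondent share:
  under $35k: 0.24 × 93,800 = 22,512
  $35–64k: 0.1 × 103,100 = 10,310
  $65–84k: 0.24 × 38,300 = 9192
  $85–124k: 0.08 × 42,300 = 3384
  $125k+: 0.34 × 108,200 = 36,788
Post-stratified estimate = 82,186 → $82,200.

$82,200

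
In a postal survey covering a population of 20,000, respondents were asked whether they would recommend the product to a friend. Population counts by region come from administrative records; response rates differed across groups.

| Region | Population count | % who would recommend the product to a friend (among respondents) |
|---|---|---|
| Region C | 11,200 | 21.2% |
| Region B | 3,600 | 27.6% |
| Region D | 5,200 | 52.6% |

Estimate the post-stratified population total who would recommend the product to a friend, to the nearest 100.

6,100

Apply each group's respondent rate to its population count:
  Region C: 11,200 × 21.2% = 2374.4
  Region B: 3,600 × 27.6% = 993.6
  Region D: 5,200 × 52.6% = 2735.2
Estimated total = 6103.2 → 6,100.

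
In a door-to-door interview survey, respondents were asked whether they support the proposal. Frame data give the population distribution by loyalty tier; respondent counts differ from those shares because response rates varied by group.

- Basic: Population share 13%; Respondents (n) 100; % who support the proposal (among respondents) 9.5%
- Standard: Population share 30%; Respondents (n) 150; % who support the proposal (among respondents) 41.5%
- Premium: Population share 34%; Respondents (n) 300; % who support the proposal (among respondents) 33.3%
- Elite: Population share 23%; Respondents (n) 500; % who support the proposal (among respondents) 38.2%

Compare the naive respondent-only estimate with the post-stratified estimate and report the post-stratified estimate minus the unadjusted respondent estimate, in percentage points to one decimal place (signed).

Unadjusted (pooled respondent) estimate weights by respondent counts:
  (100/1050)×9.5 + (150/1050)×41.5 + (300/1050)×33.3 + (500/1050)×38.2 = 34.5381%
Reweighting by population loyalty tier shares:
  0.13×9.5 + 0.3×41.5 + 0.34×33.3 + 0.23×38.2 = 33.793%
Difference = 33.793 − 34.5381 = -0.7451 pp.

-0.7 percentage points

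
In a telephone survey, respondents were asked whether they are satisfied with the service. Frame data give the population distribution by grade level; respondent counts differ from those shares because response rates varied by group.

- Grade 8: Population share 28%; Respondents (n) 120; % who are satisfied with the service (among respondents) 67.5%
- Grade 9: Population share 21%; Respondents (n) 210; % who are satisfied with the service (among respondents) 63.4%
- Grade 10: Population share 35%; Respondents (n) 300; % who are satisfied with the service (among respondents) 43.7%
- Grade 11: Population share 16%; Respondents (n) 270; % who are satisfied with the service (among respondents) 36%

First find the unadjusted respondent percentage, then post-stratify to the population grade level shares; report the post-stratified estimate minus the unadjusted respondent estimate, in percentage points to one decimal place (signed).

+4.1 percentage points

Unadjusted (pooled respondent) estimate weights by respondent counts:
  (120/900)×67.5 + (210/900)×63.4 + (300/900)×43.7 + (270/900)×36 = 49.16%
Post-stratifying to population shares instead:
  0.28×67.5 + 0.21×63.4 + 0.35×43.7 + 0.16×36 = 53.269%
Difference = 53.269 − 49.16 = 4.109 pp.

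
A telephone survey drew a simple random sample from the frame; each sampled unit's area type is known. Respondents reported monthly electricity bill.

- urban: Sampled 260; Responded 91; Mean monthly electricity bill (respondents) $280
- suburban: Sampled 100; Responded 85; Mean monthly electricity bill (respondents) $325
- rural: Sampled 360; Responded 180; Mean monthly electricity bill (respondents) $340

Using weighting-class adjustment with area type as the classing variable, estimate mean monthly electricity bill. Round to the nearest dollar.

Class response rates: urban 91/260 = 35%, suburban 85/100 = 85%, rural 180/360 = 50%.
Inverse-response-rate weighting restores each class to its sampled count, so class totals weight by n_sampled:
  urban: 260 × 280 = 72,800
  suburban: 100 × 325 = 32,500
  rural: 360 × 340 = 122,400
Adjusted estimate = 227,700 / 720 = 316.25 → $316.

$316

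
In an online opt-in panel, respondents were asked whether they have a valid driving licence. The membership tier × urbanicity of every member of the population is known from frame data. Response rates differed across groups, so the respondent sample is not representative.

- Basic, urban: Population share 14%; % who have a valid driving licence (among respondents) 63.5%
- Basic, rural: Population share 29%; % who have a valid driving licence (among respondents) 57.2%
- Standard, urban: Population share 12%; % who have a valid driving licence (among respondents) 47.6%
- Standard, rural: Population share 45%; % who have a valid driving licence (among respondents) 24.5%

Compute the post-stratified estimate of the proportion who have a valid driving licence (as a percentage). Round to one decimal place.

Each cell contributes population-share × respondent value:
  Basic, urban: 0.14 × 63.5 = 8.89
  Basic, rural: 0.29 × 57.2 = 16.588
  Standard, urban: 0.12 × 47.6 = 5.712
  Standard, rural: 0.45 × 24.5 = 11.025
Post-stratified estimate = 42.215 → 42.2%.

42.2%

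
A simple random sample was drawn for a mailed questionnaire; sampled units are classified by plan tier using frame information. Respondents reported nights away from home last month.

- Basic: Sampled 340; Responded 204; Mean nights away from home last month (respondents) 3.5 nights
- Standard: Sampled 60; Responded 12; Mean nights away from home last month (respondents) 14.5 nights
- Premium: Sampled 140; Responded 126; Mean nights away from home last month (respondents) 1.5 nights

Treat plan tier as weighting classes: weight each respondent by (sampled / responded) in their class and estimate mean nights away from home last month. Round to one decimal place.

Class response rates: Basic 204/340 = 60%, Standard 12/60 = 20%, Premium 126/140 = 90%.
Each respondent's weight = sampled/responded in their class; summing within a class gives n_sampled, so:
  Basic: 340 × 3.5 = 1190
  Standard: 60 × 14.5 = 870
  Premium: 140 × 1.5 = 210
Adjusted estimate = 2270 / 540 = 4.2037 → 4.2.

4.2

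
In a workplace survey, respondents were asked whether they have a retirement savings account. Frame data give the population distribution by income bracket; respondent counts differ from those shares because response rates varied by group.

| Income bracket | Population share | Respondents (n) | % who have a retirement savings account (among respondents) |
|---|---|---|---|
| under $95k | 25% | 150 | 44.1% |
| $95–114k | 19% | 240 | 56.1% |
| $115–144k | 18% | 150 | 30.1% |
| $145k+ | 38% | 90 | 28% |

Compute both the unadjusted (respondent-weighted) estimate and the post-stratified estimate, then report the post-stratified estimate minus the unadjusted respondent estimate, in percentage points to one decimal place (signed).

Naive respondent-only estimate (weights = respondent counts):
  (150/630)×44.1 + (240/630)×56.1 + (150/630)×30.1 + (90/630)×28 = 43.0381%
Reweighting by population income bracket shares:
  0.25×44.1 + 0.19×56.1 + 0.18×30.1 + 0.38×28 = 37.742%
Difference = 37.742 − 43.0381 = -5.2961 pp.

-5.3 percentage points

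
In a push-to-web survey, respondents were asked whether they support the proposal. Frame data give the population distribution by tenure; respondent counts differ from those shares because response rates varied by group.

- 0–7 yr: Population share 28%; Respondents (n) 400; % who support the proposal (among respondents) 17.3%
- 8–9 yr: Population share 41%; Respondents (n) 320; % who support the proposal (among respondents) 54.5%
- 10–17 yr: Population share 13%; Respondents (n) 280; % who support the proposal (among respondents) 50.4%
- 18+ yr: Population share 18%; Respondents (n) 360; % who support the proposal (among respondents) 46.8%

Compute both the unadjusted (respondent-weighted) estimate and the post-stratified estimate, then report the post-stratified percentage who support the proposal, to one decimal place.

42.2%

Without adjustment, the pooled respondent share is:
  (400/1360)×17.3 + (320/1360)×54.5 + (280/1360)×50.4 + (360/1360)×46.8 = 40.6765%
Post-stratified estimate weights by population shares:
  0.28×17.3 + 0.41×54.5 + 0.13×50.4 + 0.18×46.8 = 42.165%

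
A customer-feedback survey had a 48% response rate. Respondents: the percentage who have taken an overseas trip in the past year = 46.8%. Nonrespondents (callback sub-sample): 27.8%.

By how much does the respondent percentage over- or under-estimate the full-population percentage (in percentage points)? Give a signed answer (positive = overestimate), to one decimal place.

Nonresponse fraction = 1 − 0.48 = 0.52.
Bias = (nonresponse fraction) × (respondent percentage − nonrespondent percentage)
     = 0.52 × (46.8 − 27.8) = 0.52 × 19 = 9.88.

+9.9 percentage points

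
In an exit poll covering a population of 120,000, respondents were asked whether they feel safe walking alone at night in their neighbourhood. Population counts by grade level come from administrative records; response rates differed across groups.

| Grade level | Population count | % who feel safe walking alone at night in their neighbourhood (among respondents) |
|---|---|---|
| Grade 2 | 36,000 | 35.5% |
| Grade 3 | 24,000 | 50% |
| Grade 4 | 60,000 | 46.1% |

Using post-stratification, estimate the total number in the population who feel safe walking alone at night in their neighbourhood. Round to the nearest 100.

Each cell contributes its population count × the respondent rate:
  Grade 2: 36,000 × 35.5% = 12,780
  Grade 3: 24,000 × 50% = 12,000
  Grade 4: 60,000 × 46.1% = 27,660
Estimated total = 52,440 → 52,400.

52,400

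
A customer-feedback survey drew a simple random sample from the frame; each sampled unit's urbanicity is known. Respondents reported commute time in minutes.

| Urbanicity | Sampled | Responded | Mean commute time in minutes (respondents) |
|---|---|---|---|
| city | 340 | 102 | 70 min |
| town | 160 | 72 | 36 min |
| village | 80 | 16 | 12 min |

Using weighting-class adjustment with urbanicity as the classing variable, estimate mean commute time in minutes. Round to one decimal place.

Class response rates: city 102/340 = 30%, town 72/160 = 45%, village 16/80 = 20%.
With weight = n_sampled/n_responded per class, the weighted class total is n_sampled:
  city: 340 × 70 = 23,800
  town: 160 × 36 = 5760
  village: 80 × 12 = 960
Adjusted estimate = 30,520 / 580 = 52.6207 → 52.6.

52.6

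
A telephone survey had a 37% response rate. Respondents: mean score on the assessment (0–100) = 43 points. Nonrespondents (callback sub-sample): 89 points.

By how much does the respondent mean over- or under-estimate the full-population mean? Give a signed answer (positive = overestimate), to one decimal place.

-29.0

Nonresponse fraction = 1 − 0.37 = 0.63.
Bias = (nonresponse fraction) × (respondent mean − nonrespondent mean)
     = 0.63 × (43 − 89) = 0.63 × -46 = -28.98.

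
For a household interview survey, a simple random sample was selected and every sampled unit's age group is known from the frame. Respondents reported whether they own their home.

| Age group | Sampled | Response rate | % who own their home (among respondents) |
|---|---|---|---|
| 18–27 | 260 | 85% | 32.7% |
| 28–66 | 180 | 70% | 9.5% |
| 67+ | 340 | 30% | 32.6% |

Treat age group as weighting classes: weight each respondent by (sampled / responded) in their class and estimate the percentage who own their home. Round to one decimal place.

Inverse-response-rate weighting restores each class to its sampled count, so class totals weight by n_sampled:
  18–27: 260 × 32.7 = 8502
  28–66: 180 × 9.5 = 1710
  67+: 340 × 32.6 = 11,084
Adjusted estimate = 21,296 / 780 = 27.3026 → 27.3%.

27.3%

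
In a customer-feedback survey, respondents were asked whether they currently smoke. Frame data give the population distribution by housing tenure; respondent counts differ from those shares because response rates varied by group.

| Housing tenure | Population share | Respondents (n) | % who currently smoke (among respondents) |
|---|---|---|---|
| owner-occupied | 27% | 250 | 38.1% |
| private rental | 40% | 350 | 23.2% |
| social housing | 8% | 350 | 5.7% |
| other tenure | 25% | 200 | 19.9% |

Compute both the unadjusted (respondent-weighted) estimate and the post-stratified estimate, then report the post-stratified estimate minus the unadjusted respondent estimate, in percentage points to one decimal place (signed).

Without adjustment, the pooled respondent share is:
  (250/1150)×38.1 + (350/1150)×23.2 + (350/1150)×5.7 + (200/1150)×19.9 = 20.5391%
Reweighting by population housing tenure shares:
  0.27×38.1 + 0.4×23.2 + 0.08×5.7 + 0.25×19.9 = 24.998%
Difference = 24.998 − 20.5391 = 4.4589 pp.

+4.5 percentage points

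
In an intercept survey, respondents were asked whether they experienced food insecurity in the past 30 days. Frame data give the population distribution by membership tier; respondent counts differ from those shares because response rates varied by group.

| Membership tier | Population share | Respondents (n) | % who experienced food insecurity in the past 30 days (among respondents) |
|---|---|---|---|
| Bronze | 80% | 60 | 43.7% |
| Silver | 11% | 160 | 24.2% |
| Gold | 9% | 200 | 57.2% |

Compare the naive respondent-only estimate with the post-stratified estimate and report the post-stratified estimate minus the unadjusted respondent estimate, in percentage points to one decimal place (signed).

+0.1 percentage points

Without adjustment, the pooled respondent share is:
  (60/420)×43.7 + (160/420)×24.2 + (200/420)×57.2 = 42.7%
Post-stratified estimate weights by population shares:
  0.8×43.7 + 0.11×24.2 + 0.09×57.2 = 42.77%
Difference = 42.77 − 42.7 = 0.07 pp.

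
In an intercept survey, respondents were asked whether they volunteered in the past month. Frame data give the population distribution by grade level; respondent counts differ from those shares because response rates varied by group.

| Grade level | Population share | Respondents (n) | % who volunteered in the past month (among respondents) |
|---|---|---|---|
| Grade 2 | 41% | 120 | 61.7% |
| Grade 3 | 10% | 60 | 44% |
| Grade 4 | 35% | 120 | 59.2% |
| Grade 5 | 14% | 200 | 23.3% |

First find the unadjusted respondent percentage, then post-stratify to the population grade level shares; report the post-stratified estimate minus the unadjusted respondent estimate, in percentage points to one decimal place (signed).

+10.1 percentage points

Unadjusted (pooled respondent) estimate weights by respondent counts:
  (120/500)×61.7 + (60/500)×44 + (120/500)×59.2 + (200/500)×23.3 = 43.616%
Post-stratifying to population shares instead:
  0.41×61.7 + 0.1×44 + 0.35×59.2 + 0.14×23.3 = 53.679%
Difference = 53.679 − 43.616 = 10.063 pp.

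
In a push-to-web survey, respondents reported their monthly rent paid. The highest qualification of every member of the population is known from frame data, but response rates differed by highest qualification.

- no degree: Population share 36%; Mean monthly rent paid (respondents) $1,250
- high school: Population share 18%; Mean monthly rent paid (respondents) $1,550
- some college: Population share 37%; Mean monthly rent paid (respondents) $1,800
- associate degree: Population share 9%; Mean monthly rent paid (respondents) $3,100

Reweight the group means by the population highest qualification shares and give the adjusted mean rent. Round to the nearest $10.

Reweight to the known highest qualification distribution:
  no degree: 0.36 × 1250 = 450
  high school: 0.18 × 1550 = 279
  some college: 0.37 × 1800 = 666
  associate degree: 0.09 × 3100 = 279
Post-stratified estimate = 1674 → $1,670.

$1,670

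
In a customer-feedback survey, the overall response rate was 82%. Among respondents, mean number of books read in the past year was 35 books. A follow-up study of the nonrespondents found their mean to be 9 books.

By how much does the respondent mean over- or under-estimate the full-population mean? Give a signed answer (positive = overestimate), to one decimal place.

Nonresponse fraction = 1 − 0.82 = 0.18.
Bias = (nonresponse fraction) × (respondent mean − nonrespondent mean)
     = 0.18 × (35 − 9) = 0.18 × 26 = 4.68.

+4.7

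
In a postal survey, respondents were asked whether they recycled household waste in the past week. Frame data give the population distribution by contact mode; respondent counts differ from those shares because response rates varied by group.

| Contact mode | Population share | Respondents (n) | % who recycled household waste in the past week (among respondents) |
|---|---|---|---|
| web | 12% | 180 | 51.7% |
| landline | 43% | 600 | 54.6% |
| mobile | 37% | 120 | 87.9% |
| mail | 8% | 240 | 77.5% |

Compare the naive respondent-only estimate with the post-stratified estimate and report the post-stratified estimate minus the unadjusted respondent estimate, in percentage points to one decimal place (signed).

Naive respondent-only estimate (weights = respondent counts):
  (180/1140)×51.7 + (600/1140)×54.6 + (120/1140)×87.9 + (240/1140)×77.5 = 62.4684%
Post-stratified estimate weights by population shares:
  0.12×51.7 + 0.43×54.6 + 0.37×87.9 + 0.08×77.5 = 68.405%
Difference = 68.405 − 62.4684 = 5.9366 pp.

+5.9 percentage points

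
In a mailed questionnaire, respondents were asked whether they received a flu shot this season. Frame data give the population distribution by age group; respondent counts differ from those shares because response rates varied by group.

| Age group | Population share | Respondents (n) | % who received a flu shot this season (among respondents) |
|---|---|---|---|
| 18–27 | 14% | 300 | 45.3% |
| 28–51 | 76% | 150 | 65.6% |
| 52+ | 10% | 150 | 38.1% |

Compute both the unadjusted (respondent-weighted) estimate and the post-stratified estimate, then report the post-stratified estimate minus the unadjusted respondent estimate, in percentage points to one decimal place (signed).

Unadjusted (pooled respondent) estimate weights by respondent counts:
  (300/600)×45.3 + (150/600)×65.6 + (150/600)×38.1 = 48.575%
Post-stratifying to population shares instead:
  0.14×45.3 + 0.76×65.6 + 0.1×38.1 = 60.008%
Difference = 60.008 − 48.575 = 11.433 pp.

+11.4 percentage points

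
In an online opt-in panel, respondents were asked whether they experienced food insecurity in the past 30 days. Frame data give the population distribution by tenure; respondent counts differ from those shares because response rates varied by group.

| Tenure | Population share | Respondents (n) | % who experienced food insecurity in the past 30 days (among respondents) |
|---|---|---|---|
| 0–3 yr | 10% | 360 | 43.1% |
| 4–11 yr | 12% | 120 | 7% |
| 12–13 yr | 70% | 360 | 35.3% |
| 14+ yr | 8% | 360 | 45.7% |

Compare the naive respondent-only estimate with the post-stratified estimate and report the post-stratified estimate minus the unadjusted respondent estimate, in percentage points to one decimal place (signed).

-4.4 percentage points

Naive respondent-only estimate (weights = respondent counts):
  (360/1200)×43.1 + (120/1200)×7 + (360/1200)×35.3 + (360/1200)×45.7 = 37.93%
Post-stratifying to population shares instead:
  0.1×43.1 + 0.12×7 + 0.7×35.3 + 0.08×45.7 = 33.516%
Difference = 33.516 − 37.93 = -4.414 pp.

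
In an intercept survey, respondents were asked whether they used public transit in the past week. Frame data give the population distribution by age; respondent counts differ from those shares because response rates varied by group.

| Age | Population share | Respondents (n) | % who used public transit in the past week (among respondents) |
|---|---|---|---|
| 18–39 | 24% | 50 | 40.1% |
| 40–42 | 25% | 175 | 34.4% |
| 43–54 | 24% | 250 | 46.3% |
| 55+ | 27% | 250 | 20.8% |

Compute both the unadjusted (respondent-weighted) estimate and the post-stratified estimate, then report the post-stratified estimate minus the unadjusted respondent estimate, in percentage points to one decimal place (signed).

Without adjustment, the pooled respondent share is:
  (50/725)×40.1 + (175/725)×34.4 + (250/725)×46.3 + (250/725)×20.8 = 34.2069%
Post-stratified estimate weights by population shares:
  0.24×40.1 + 0.25×34.4 + 0.24×46.3 + 0.27×20.8 = 34.952%
Difference = 34.952 − 34.2069 = 0.7451 pp.

+0.7 percentage points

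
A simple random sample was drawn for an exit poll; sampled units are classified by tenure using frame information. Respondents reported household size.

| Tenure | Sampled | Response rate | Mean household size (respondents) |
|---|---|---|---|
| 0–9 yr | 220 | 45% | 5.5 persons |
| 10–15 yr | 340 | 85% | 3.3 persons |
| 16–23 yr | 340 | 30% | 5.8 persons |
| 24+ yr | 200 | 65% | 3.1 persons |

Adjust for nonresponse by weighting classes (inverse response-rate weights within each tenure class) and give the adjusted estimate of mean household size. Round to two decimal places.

4.48

Inverse-response-rate weighting restores each class to its sampled count, so class totals weight by n_sampled:
  0–9 yr: 220 × 5.5 = 1210
  10–15 yr: 340 × 3.3 = 1122
  16–23 yr: 340 × 5.8 = 1972
  24+ yr: 200 × 3.1 = 620
Adjusted estimate = 4924 / 1,100 = 4.47636 → 4.48.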